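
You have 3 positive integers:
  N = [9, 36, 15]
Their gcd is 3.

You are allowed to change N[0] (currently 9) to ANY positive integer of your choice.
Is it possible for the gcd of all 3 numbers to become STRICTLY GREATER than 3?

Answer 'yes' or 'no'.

Answer: no

Derivation:
Current gcd = 3
gcd of all OTHER numbers (without N[0]=9): gcd([36, 15]) = 3
The new gcd after any change is gcd(3, new_value).
This can be at most 3.
Since 3 = old gcd 3, the gcd can only stay the same or decrease.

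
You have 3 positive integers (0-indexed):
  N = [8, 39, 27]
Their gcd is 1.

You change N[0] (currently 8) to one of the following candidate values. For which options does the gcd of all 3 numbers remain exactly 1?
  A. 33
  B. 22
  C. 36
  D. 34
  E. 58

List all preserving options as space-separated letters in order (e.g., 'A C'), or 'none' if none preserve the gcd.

Answer: B D E

Derivation:
Old gcd = 1; gcd of others (without N[0]) = 3
New gcd for candidate v: gcd(3, v). Preserves old gcd iff gcd(3, v) = 1.
  Option A: v=33, gcd(3,33)=3 -> changes
  Option B: v=22, gcd(3,22)=1 -> preserves
  Option C: v=36, gcd(3,36)=3 -> changes
  Option D: v=34, gcd(3,34)=1 -> preserves
  Option E: v=58, gcd(3,58)=1 -> preserves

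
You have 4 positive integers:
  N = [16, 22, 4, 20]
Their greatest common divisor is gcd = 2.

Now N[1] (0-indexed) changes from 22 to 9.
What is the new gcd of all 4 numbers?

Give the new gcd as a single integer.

Numbers: [16, 22, 4, 20], gcd = 2
Change: index 1, 22 -> 9
gcd of the OTHER numbers (without index 1): gcd([16, 4, 20]) = 4
New gcd = gcd(g_others, new_val) = gcd(4, 9) = 1

Answer: 1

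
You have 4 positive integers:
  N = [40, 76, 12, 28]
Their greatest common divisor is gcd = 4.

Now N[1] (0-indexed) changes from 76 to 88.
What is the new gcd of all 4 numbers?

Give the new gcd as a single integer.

Answer: 4

Derivation:
Numbers: [40, 76, 12, 28], gcd = 4
Change: index 1, 76 -> 88
gcd of the OTHER numbers (without index 1): gcd([40, 12, 28]) = 4
New gcd = gcd(g_others, new_val) = gcd(4, 88) = 4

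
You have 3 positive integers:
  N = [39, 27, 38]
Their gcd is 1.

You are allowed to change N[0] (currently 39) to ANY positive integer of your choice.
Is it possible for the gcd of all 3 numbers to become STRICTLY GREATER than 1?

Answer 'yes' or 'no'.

Current gcd = 1
gcd of all OTHER numbers (without N[0]=39): gcd([27, 38]) = 1
The new gcd after any change is gcd(1, new_value).
This can be at most 1.
Since 1 = old gcd 1, the gcd can only stay the same or decrease.

Answer: no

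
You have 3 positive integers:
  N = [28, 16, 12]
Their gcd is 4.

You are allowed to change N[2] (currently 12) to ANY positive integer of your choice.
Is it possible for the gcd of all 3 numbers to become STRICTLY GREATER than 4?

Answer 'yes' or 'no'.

Answer: no

Derivation:
Current gcd = 4
gcd of all OTHER numbers (without N[2]=12): gcd([28, 16]) = 4
The new gcd after any change is gcd(4, new_value).
This can be at most 4.
Since 4 = old gcd 4, the gcd can only stay the same or decrease.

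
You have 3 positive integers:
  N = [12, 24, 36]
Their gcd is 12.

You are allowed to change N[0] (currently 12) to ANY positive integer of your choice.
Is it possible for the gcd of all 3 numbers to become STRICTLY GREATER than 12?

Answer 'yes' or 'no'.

Current gcd = 12
gcd of all OTHER numbers (without N[0]=12): gcd([24, 36]) = 12
The new gcd after any change is gcd(12, new_value).
This can be at most 12.
Since 12 = old gcd 12, the gcd can only stay the same or decrease.

Answer: no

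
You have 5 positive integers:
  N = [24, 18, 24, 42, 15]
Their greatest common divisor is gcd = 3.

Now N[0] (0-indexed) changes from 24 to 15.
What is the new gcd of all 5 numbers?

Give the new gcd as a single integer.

Answer: 3

Derivation:
Numbers: [24, 18, 24, 42, 15], gcd = 3
Change: index 0, 24 -> 15
gcd of the OTHER numbers (without index 0): gcd([18, 24, 42, 15]) = 3
New gcd = gcd(g_others, new_val) = gcd(3, 15) = 3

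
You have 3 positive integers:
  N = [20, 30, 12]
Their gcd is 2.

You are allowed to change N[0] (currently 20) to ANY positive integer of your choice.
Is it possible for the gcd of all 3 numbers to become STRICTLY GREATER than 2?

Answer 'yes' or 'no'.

Current gcd = 2
gcd of all OTHER numbers (without N[0]=20): gcd([30, 12]) = 6
The new gcd after any change is gcd(6, new_value).
This can be at most 6.
Since 6 > old gcd 2, the gcd CAN increase (e.g., set N[0] = 6).

Answer: yes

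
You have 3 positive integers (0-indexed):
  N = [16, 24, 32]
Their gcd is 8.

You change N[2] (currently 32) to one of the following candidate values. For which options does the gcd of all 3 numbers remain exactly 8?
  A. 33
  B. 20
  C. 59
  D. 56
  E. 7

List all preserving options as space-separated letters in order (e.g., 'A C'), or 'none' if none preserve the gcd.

Old gcd = 8; gcd of others (without N[2]) = 8
New gcd for candidate v: gcd(8, v). Preserves old gcd iff gcd(8, v) = 8.
  Option A: v=33, gcd(8,33)=1 -> changes
  Option B: v=20, gcd(8,20)=4 -> changes
  Option C: v=59, gcd(8,59)=1 -> changes
  Option D: v=56, gcd(8,56)=8 -> preserves
  Option E: v=7, gcd(8,7)=1 -> changes

Answer: D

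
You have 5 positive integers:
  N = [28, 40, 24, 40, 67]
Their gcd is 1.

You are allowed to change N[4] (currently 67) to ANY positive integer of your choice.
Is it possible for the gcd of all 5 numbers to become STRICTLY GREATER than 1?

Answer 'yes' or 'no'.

Current gcd = 1
gcd of all OTHER numbers (without N[4]=67): gcd([28, 40, 24, 40]) = 4
The new gcd after any change is gcd(4, new_value).
This can be at most 4.
Since 4 > old gcd 1, the gcd CAN increase (e.g., set N[4] = 4).

Answer: yes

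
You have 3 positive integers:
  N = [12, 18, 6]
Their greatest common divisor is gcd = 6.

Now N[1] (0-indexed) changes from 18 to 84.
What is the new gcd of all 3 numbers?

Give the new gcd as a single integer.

Answer: 6

Derivation:
Numbers: [12, 18, 6], gcd = 6
Change: index 1, 18 -> 84
gcd of the OTHER numbers (without index 1): gcd([12, 6]) = 6
New gcd = gcd(g_others, new_val) = gcd(6, 84) = 6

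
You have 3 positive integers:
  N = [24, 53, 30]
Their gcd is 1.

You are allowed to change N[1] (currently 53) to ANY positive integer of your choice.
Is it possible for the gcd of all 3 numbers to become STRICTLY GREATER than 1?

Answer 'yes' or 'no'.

Answer: yes

Derivation:
Current gcd = 1
gcd of all OTHER numbers (without N[1]=53): gcd([24, 30]) = 6
The new gcd after any change is gcd(6, new_value).
This can be at most 6.
Since 6 > old gcd 1, the gcd CAN increase (e.g., set N[1] = 6).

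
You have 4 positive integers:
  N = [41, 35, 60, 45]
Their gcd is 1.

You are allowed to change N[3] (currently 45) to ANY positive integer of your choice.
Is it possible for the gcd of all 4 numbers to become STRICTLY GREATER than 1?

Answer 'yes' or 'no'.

Current gcd = 1
gcd of all OTHER numbers (without N[3]=45): gcd([41, 35, 60]) = 1
The new gcd after any change is gcd(1, new_value).
This can be at most 1.
Since 1 = old gcd 1, the gcd can only stay the same or decrease.

Answer: no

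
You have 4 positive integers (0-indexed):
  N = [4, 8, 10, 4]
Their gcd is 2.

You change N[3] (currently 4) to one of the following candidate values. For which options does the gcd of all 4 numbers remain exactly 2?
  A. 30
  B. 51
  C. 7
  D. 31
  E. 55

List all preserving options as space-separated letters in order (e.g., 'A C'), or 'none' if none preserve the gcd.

Answer: A

Derivation:
Old gcd = 2; gcd of others (without N[3]) = 2
New gcd for candidate v: gcd(2, v). Preserves old gcd iff gcd(2, v) = 2.
  Option A: v=30, gcd(2,30)=2 -> preserves
  Option B: v=51, gcd(2,51)=1 -> changes
  Option C: v=7, gcd(2,7)=1 -> changes
  Option D: v=31, gcd(2,31)=1 -> changes
  Option E: v=55, gcd(2,55)=1 -> changes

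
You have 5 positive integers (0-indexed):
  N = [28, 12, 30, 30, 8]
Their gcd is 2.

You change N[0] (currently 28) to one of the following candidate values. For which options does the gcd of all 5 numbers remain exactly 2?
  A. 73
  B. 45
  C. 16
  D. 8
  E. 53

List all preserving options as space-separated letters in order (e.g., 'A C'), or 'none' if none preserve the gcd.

Answer: C D

Derivation:
Old gcd = 2; gcd of others (without N[0]) = 2
New gcd for candidate v: gcd(2, v). Preserves old gcd iff gcd(2, v) = 2.
  Option A: v=73, gcd(2,73)=1 -> changes
  Option B: v=45, gcd(2,45)=1 -> changes
  Option C: v=16, gcd(2,16)=2 -> preserves
  Option D: v=8, gcd(2,8)=2 -> preserves
  Option E: v=53, gcd(2,53)=1 -> changes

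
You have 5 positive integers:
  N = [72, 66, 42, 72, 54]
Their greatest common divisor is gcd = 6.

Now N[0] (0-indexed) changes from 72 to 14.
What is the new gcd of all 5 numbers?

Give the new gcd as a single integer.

Numbers: [72, 66, 42, 72, 54], gcd = 6
Change: index 0, 72 -> 14
gcd of the OTHER numbers (without index 0): gcd([66, 42, 72, 54]) = 6
New gcd = gcd(g_others, new_val) = gcd(6, 14) = 2

Answer: 2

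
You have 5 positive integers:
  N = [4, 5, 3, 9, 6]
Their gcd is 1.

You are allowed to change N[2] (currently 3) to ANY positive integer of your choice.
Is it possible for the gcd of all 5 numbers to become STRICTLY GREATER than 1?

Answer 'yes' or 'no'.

Current gcd = 1
gcd of all OTHER numbers (without N[2]=3): gcd([4, 5, 9, 6]) = 1
The new gcd after any change is gcd(1, new_value).
This can be at most 1.
Since 1 = old gcd 1, the gcd can only stay the same or decrease.

Answer: no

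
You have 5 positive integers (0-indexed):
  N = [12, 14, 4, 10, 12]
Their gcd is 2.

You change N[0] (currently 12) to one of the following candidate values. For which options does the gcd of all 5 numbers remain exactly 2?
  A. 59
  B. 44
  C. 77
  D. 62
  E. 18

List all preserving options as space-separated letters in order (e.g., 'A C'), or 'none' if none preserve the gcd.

Answer: B D E

Derivation:
Old gcd = 2; gcd of others (without N[0]) = 2
New gcd for candidate v: gcd(2, v). Preserves old gcd iff gcd(2, v) = 2.
  Option A: v=59, gcd(2,59)=1 -> changes
  Option B: v=44, gcd(2,44)=2 -> preserves
  Option C: v=77, gcd(2,77)=1 -> changes
  Option D: v=62, gcd(2,62)=2 -> preserves
  Option E: v=18, gcd(2,18)=2 -> preserves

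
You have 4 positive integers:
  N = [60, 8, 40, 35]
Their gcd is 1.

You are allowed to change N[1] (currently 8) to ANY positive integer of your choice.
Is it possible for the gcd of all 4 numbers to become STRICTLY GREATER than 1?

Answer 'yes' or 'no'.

Answer: yes

Derivation:
Current gcd = 1
gcd of all OTHER numbers (without N[1]=8): gcd([60, 40, 35]) = 5
The new gcd after any change is gcd(5, new_value).
This can be at most 5.
Since 5 > old gcd 1, the gcd CAN increase (e.g., set N[1] = 5).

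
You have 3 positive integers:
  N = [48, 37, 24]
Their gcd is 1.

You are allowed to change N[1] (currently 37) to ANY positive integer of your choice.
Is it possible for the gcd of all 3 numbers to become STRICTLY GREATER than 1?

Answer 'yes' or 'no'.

Current gcd = 1
gcd of all OTHER numbers (without N[1]=37): gcd([48, 24]) = 24
The new gcd after any change is gcd(24, new_value).
This can be at most 24.
Since 24 > old gcd 1, the gcd CAN increase (e.g., set N[1] = 24).

Answer: yes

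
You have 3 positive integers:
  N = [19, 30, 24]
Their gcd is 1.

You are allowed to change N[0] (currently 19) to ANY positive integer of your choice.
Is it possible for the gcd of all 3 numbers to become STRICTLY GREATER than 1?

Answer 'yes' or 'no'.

Current gcd = 1
gcd of all OTHER numbers (without N[0]=19): gcd([30, 24]) = 6
The new gcd after any change is gcd(6, new_value).
This can be at most 6.
Since 6 > old gcd 1, the gcd CAN increase (e.g., set N[0] = 6).

Answer: yes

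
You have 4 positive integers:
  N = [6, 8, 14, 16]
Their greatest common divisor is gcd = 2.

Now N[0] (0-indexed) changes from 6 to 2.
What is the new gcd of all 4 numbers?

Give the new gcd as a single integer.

Numbers: [6, 8, 14, 16], gcd = 2
Change: index 0, 6 -> 2
gcd of the OTHER numbers (without index 0): gcd([8, 14, 16]) = 2
New gcd = gcd(g_others, new_val) = gcd(2, 2) = 2

Answer: 2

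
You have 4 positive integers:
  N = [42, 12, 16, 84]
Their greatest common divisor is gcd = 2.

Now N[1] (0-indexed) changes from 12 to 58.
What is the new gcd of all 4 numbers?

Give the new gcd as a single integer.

Numbers: [42, 12, 16, 84], gcd = 2
Change: index 1, 12 -> 58
gcd of the OTHER numbers (without index 1): gcd([42, 16, 84]) = 2
New gcd = gcd(g_others, new_val) = gcd(2, 58) = 2

Answer: 2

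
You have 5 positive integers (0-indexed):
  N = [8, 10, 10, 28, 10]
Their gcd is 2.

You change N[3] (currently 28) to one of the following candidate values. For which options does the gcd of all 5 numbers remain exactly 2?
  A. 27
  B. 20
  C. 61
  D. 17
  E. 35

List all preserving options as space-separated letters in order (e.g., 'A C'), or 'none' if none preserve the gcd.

Old gcd = 2; gcd of others (without N[3]) = 2
New gcd for candidate v: gcd(2, v). Preserves old gcd iff gcd(2, v) = 2.
  Option A: v=27, gcd(2,27)=1 -> changes
  Option B: v=20, gcd(2,20)=2 -> preserves
  Option C: v=61, gcd(2,61)=1 -> changes
  Option D: v=17, gcd(2,17)=1 -> changes
  Option E: v=35, gcd(2,35)=1 -> changes

Answer: B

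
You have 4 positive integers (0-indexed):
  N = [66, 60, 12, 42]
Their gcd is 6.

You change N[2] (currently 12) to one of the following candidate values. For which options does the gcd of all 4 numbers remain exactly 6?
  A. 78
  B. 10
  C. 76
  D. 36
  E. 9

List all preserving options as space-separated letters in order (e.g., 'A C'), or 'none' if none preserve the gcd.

Answer: A D

Derivation:
Old gcd = 6; gcd of others (without N[2]) = 6
New gcd for candidate v: gcd(6, v). Preserves old gcd iff gcd(6, v) = 6.
  Option A: v=78, gcd(6,78)=6 -> preserves
  Option B: v=10, gcd(6,10)=2 -> changes
  Option C: v=76, gcd(6,76)=2 -> changes
  Option D: v=36, gcd(6,36)=6 -> preserves
  Option E: v=9, gcd(6,9)=3 -> changes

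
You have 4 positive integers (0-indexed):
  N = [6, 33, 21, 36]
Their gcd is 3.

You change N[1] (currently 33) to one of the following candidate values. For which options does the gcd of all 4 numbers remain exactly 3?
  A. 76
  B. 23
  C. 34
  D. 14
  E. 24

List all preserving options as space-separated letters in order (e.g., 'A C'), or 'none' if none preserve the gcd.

Old gcd = 3; gcd of others (without N[1]) = 3
New gcd for candidate v: gcd(3, v). Preserves old gcd iff gcd(3, v) = 3.
  Option A: v=76, gcd(3,76)=1 -> changes
  Option B: v=23, gcd(3,23)=1 -> changes
  Option C: v=34, gcd(3,34)=1 -> changes
  Option D: v=14, gcd(3,14)=1 -> changes
  Option E: v=24, gcd(3,24)=3 -> preserves

Answer: E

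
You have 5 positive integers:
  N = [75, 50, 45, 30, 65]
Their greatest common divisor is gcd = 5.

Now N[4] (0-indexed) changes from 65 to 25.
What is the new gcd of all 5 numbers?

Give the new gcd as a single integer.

Numbers: [75, 50, 45, 30, 65], gcd = 5
Change: index 4, 65 -> 25
gcd of the OTHER numbers (without index 4): gcd([75, 50, 45, 30]) = 5
New gcd = gcd(g_others, new_val) = gcd(5, 25) = 5

Answer: 5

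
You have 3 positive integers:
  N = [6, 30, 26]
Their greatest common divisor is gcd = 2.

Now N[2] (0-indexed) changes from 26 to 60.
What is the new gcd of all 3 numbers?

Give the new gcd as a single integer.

Numbers: [6, 30, 26], gcd = 2
Change: index 2, 26 -> 60
gcd of the OTHER numbers (without index 2): gcd([6, 30]) = 6
New gcd = gcd(g_others, new_val) = gcd(6, 60) = 6

Answer: 6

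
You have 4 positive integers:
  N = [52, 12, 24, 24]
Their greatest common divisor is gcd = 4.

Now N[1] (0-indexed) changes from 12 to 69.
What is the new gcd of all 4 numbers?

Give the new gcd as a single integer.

Numbers: [52, 12, 24, 24], gcd = 4
Change: index 1, 12 -> 69
gcd of the OTHER numbers (without index 1): gcd([52, 24, 24]) = 4
New gcd = gcd(g_others, new_val) = gcd(4, 69) = 1

Answer: 1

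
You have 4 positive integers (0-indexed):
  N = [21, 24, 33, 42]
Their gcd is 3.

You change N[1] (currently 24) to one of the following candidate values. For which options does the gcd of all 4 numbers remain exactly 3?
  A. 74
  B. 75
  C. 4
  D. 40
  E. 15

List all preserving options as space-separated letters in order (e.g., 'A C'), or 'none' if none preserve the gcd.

Old gcd = 3; gcd of others (without N[1]) = 3
New gcd for candidate v: gcd(3, v). Preserves old gcd iff gcd(3, v) = 3.
  Option A: v=74, gcd(3,74)=1 -> changes
  Option B: v=75, gcd(3,75)=3 -> preserves
  Option C: v=4, gcd(3,4)=1 -> changes
  Option D: v=40, gcd(3,40)=1 -> changes
  Option E: v=15, gcd(3,15)=3 -> preserves

Answer: B E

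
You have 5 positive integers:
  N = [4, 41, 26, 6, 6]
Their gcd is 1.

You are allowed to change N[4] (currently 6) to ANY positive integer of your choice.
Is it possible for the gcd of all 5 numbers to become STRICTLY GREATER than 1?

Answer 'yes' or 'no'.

Answer: no

Derivation:
Current gcd = 1
gcd of all OTHER numbers (without N[4]=6): gcd([4, 41, 26, 6]) = 1
The new gcd after any change is gcd(1, new_value).
This can be at most 1.
Since 1 = old gcd 1, the gcd can only stay the same or decrease.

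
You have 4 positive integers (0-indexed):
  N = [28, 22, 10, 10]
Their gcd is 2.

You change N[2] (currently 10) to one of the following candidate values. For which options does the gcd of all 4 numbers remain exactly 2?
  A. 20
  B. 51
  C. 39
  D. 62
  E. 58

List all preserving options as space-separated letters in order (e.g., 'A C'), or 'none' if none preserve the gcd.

Old gcd = 2; gcd of others (without N[2]) = 2
New gcd for candidate v: gcd(2, v). Preserves old gcd iff gcd(2, v) = 2.
  Option A: v=20, gcd(2,20)=2 -> preserves
  Option B: v=51, gcd(2,51)=1 -> changes
  Option C: v=39, gcd(2,39)=1 -> changes
  Option D: v=62, gcd(2,62)=2 -> preserves
  Option E: v=58, gcd(2,58)=2 -> preserves

Answer: A D E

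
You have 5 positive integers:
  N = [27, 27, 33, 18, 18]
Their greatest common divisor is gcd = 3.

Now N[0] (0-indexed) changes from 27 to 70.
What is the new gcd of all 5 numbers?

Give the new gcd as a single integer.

Numbers: [27, 27, 33, 18, 18], gcd = 3
Change: index 0, 27 -> 70
gcd of the OTHER numbers (without index 0): gcd([27, 33, 18, 18]) = 3
New gcd = gcd(g_others, new_val) = gcd(3, 70) = 1

Answer: 1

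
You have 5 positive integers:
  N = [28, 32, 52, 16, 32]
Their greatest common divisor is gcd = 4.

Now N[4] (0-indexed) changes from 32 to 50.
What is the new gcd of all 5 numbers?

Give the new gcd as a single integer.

Numbers: [28, 32, 52, 16, 32], gcd = 4
Change: index 4, 32 -> 50
gcd of the OTHER numbers (without index 4): gcd([28, 32, 52, 16]) = 4
New gcd = gcd(g_others, new_val) = gcd(4, 50) = 2

Answer: 2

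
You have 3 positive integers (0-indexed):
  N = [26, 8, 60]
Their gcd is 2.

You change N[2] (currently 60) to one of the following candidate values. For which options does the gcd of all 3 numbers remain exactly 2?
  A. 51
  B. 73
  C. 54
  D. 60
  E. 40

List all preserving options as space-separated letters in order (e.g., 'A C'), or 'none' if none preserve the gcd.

Answer: C D E

Derivation:
Old gcd = 2; gcd of others (without N[2]) = 2
New gcd for candidate v: gcd(2, v). Preserves old gcd iff gcd(2, v) = 2.
  Option A: v=51, gcd(2,51)=1 -> changes
  Option B: v=73, gcd(2,73)=1 -> changes
  Option C: v=54, gcd(2,54)=2 -> preserves
  Option D: v=60, gcd(2,60)=2 -> preserves
  Option E: v=40, gcd(2,40)=2 -> preserves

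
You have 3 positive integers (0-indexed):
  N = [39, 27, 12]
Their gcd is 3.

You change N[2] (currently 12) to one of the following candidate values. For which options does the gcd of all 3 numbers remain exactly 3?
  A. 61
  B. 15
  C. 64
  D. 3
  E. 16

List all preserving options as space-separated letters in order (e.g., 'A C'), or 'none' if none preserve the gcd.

Answer: B D

Derivation:
Old gcd = 3; gcd of others (without N[2]) = 3
New gcd for candidate v: gcd(3, v). Preserves old gcd iff gcd(3, v) = 3.
  Option A: v=61, gcd(3,61)=1 -> changes
  Option B: v=15, gcd(3,15)=3 -> preserves
  Option C: v=64, gcd(3,64)=1 -> changes
  Option D: v=3, gcd(3,3)=3 -> preserves
  Option E: v=16, gcd(3,16)=1 -> changes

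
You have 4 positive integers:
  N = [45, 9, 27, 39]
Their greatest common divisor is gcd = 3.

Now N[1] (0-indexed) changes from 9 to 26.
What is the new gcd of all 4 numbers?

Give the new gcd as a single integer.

Answer: 1

Derivation:
Numbers: [45, 9, 27, 39], gcd = 3
Change: index 1, 9 -> 26
gcd of the OTHER numbers (without index 1): gcd([45, 27, 39]) = 3
New gcd = gcd(g_others, new_val) = gcd(3, 26) = 1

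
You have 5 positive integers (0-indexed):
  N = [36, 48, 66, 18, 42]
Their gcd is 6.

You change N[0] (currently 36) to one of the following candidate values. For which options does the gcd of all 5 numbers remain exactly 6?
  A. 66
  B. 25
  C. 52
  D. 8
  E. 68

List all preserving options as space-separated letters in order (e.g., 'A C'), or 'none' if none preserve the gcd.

Old gcd = 6; gcd of others (without N[0]) = 6
New gcd for candidate v: gcd(6, v). Preserves old gcd iff gcd(6, v) = 6.
  Option A: v=66, gcd(6,66)=6 -> preserves
  Option B: v=25, gcd(6,25)=1 -> changes
  Option C: v=52, gcd(6,52)=2 -> changes
  Option D: v=8, gcd(6,8)=2 -> changes
  Option E: v=68, gcd(6,68)=2 -> changes

Answer: A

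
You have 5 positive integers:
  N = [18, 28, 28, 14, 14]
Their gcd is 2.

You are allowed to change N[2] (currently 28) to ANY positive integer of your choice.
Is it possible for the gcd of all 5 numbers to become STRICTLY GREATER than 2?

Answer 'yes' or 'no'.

Current gcd = 2
gcd of all OTHER numbers (without N[2]=28): gcd([18, 28, 14, 14]) = 2
The new gcd after any change is gcd(2, new_value).
This can be at most 2.
Since 2 = old gcd 2, the gcd can only stay the same or decrease.

Answer: no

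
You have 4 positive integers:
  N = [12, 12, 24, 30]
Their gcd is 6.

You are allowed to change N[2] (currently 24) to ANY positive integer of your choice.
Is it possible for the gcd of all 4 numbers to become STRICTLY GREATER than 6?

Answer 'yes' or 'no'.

Current gcd = 6
gcd of all OTHER numbers (without N[2]=24): gcd([12, 12, 30]) = 6
The new gcd after any change is gcd(6, new_value).
This can be at most 6.
Since 6 = old gcd 6, the gcd can only stay the same or decrease.

Answer: no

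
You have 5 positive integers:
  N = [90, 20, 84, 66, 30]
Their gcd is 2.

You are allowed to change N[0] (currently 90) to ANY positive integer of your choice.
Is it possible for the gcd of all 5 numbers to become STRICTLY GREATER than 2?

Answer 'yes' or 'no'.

Answer: no

Derivation:
Current gcd = 2
gcd of all OTHER numbers (without N[0]=90): gcd([20, 84, 66, 30]) = 2
The new gcd after any change is gcd(2, new_value).
This can be at most 2.
Since 2 = old gcd 2, the gcd can only stay the same or decrease.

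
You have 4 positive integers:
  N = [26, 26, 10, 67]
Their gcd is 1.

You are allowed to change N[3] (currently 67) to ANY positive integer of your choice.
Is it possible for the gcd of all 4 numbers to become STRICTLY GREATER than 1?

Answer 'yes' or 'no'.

Current gcd = 1
gcd of all OTHER numbers (without N[3]=67): gcd([26, 26, 10]) = 2
The new gcd after any change is gcd(2, new_value).
This can be at most 2.
Since 2 > old gcd 1, the gcd CAN increase (e.g., set N[3] = 2).

Answer: yes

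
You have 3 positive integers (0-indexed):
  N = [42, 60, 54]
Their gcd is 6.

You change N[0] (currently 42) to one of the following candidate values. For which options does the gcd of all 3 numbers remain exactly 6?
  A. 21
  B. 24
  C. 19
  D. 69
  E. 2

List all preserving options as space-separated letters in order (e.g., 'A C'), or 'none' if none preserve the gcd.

Answer: B

Derivation:
Old gcd = 6; gcd of others (without N[0]) = 6
New gcd for candidate v: gcd(6, v). Preserves old gcd iff gcd(6, v) = 6.
  Option A: v=21, gcd(6,21)=3 -> changes
  Option B: v=24, gcd(6,24)=6 -> preserves
  Option C: v=19, gcd(6,19)=1 -> changes
  Option D: v=69, gcd(6,69)=3 -> changes
  Option E: v=2, gcd(6,2)=2 -> changes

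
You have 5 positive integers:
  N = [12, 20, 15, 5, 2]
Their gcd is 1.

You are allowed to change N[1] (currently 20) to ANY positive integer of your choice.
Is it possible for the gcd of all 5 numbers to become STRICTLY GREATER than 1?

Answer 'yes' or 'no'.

Answer: no

Derivation:
Current gcd = 1
gcd of all OTHER numbers (without N[1]=20): gcd([12, 15, 5, 2]) = 1
The new gcd after any change is gcd(1, new_value).
This can be at most 1.
Since 1 = old gcd 1, the gcd can only stay the same or decrease.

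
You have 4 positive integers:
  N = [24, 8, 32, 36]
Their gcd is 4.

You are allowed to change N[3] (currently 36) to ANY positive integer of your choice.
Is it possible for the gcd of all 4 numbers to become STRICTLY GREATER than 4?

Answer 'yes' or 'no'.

Current gcd = 4
gcd of all OTHER numbers (without N[3]=36): gcd([24, 8, 32]) = 8
The new gcd after any change is gcd(8, new_value).
This can be at most 8.
Since 8 > old gcd 4, the gcd CAN increase (e.g., set N[3] = 8).

Answer: yes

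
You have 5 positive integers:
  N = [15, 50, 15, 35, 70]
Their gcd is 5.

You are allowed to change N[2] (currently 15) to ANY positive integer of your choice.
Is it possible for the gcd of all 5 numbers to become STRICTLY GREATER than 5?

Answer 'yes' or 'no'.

Answer: no

Derivation:
Current gcd = 5
gcd of all OTHER numbers (without N[2]=15): gcd([15, 50, 35, 70]) = 5
The new gcd after any change is gcd(5, new_value).
This can be at most 5.
Since 5 = old gcd 5, the gcd can only stay the same or decrease.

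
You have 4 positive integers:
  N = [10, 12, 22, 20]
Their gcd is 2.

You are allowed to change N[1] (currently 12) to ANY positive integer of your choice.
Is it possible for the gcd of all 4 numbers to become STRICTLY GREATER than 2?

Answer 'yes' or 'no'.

Current gcd = 2
gcd of all OTHER numbers (without N[1]=12): gcd([10, 22, 20]) = 2
The new gcd after any change is gcd(2, new_value).
This can be at most 2.
Since 2 = old gcd 2, the gcd can only stay the same or decrease.

Answer: no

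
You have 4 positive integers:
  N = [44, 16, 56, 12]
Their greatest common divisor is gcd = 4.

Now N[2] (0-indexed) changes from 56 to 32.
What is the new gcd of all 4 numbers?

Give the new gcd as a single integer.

Numbers: [44, 16, 56, 12], gcd = 4
Change: index 2, 56 -> 32
gcd of the OTHER numbers (without index 2): gcd([44, 16, 12]) = 4
New gcd = gcd(g_others, new_val) = gcd(4, 32) = 4

Answer: 4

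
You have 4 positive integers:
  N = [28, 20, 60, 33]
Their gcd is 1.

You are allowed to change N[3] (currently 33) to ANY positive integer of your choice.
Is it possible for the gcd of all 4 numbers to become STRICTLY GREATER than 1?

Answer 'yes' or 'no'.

Current gcd = 1
gcd of all OTHER numbers (without N[3]=33): gcd([28, 20, 60]) = 4
The new gcd after any change is gcd(4, new_value).
This can be at most 4.
Since 4 > old gcd 1, the gcd CAN increase (e.g., set N[3] = 4).

Answer: yes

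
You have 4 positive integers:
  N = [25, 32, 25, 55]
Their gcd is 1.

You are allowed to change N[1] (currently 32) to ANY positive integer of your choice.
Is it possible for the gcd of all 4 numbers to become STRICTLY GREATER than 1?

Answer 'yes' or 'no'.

Answer: yes

Derivation:
Current gcd = 1
gcd of all OTHER numbers (without N[1]=32): gcd([25, 25, 55]) = 5
The new gcd after any change is gcd(5, new_value).
This can be at most 5.
Since 5 > old gcd 1, the gcd CAN increase (e.g., set N[1] = 5).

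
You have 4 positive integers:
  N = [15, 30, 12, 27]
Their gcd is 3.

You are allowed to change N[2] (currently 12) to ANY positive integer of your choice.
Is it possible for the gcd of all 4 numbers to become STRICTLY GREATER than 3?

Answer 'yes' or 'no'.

Answer: no

Derivation:
Current gcd = 3
gcd of all OTHER numbers (without N[2]=12): gcd([15, 30, 27]) = 3
The new gcd after any change is gcd(3, new_value).
This can be at most 3.
Since 3 = old gcd 3, the gcd can only stay the same or decrease.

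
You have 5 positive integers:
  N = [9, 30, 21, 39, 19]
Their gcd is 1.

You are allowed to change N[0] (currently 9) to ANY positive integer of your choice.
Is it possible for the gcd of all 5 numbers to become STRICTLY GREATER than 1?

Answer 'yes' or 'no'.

Current gcd = 1
gcd of all OTHER numbers (without N[0]=9): gcd([30, 21, 39, 19]) = 1
The new gcd after any change is gcd(1, new_value).
This can be at most 1.
Since 1 = old gcd 1, the gcd can only stay the same or decrease.

Answer: no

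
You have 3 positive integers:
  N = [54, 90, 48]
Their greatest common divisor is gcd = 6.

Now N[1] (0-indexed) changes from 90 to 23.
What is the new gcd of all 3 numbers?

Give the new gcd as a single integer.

Numbers: [54, 90, 48], gcd = 6
Change: index 1, 90 -> 23
gcd of the OTHER numbers (without index 1): gcd([54, 48]) = 6
New gcd = gcd(g_others, new_val) = gcd(6, 23) = 1

Answer: 1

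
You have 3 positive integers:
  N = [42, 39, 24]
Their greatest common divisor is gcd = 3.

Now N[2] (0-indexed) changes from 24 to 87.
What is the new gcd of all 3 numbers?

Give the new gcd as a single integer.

Numbers: [42, 39, 24], gcd = 3
Change: index 2, 24 -> 87
gcd of the OTHER numbers (without index 2): gcd([42, 39]) = 3
New gcd = gcd(g_others, new_val) = gcd(3, 87) = 3

Answer: 3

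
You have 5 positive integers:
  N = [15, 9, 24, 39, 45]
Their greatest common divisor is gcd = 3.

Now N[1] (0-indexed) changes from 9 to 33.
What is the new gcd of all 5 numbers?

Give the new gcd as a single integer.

Numbers: [15, 9, 24, 39, 45], gcd = 3
Change: index 1, 9 -> 33
gcd of the OTHER numbers (without index 1): gcd([15, 24, 39, 45]) = 3
New gcd = gcd(g_others, new_val) = gcd(3, 33) = 3

Answer: 3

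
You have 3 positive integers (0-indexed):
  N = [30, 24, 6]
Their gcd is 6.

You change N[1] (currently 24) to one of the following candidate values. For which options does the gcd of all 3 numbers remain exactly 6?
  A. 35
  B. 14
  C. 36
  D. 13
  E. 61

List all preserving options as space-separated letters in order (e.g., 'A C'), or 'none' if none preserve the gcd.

Answer: C

Derivation:
Old gcd = 6; gcd of others (without N[1]) = 6
New gcd for candidate v: gcd(6, v). Preserves old gcd iff gcd(6, v) = 6.
  Option A: v=35, gcd(6,35)=1 -> changes
  Option B: v=14, gcd(6,14)=2 -> changes
  Option C: v=36, gcd(6,36)=6 -> preserves
  Option D: v=13, gcd(6,13)=1 -> changes
  Option E: v=61, gcd(6,61)=1 -> changes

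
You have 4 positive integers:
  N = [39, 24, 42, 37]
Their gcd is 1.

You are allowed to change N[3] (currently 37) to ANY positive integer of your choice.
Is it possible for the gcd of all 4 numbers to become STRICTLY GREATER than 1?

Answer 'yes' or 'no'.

Current gcd = 1
gcd of all OTHER numbers (without N[3]=37): gcd([39, 24, 42]) = 3
The new gcd after any change is gcd(3, new_value).
This can be at most 3.
Since 3 > old gcd 1, the gcd CAN increase (e.g., set N[3] = 3).

Answer: yes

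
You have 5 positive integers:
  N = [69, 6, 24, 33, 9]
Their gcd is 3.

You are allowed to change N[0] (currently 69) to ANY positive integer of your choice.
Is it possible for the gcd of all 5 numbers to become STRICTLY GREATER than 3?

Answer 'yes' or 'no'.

Current gcd = 3
gcd of all OTHER numbers (without N[0]=69): gcd([6, 24, 33, 9]) = 3
The new gcd after any change is gcd(3, new_value).
This can be at most 3.
Since 3 = old gcd 3, the gcd can only stay the same or decrease.

Answer: no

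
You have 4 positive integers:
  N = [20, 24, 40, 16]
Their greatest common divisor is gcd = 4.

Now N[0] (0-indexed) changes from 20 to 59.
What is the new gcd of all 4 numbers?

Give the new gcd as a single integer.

Answer: 1

Derivation:
Numbers: [20, 24, 40, 16], gcd = 4
Change: index 0, 20 -> 59
gcd of the OTHER numbers (without index 0): gcd([24, 40, 16]) = 8
New gcd = gcd(g_others, new_val) = gcd(8, 59) = 1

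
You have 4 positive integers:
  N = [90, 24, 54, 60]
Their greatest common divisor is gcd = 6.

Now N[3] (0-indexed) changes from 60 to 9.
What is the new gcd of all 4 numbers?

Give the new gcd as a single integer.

Numbers: [90, 24, 54, 60], gcd = 6
Change: index 3, 60 -> 9
gcd of the OTHER numbers (without index 3): gcd([90, 24, 54]) = 6
New gcd = gcd(g_others, new_val) = gcd(6, 9) = 3

Answer: 3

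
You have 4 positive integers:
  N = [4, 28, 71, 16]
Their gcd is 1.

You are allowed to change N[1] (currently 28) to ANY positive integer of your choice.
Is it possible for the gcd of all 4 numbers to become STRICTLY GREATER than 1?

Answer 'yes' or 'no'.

Current gcd = 1
gcd of all OTHER numbers (without N[1]=28): gcd([4, 71, 16]) = 1
The new gcd after any change is gcd(1, new_value).
This can be at most 1.
Since 1 = old gcd 1, the gcd can only stay the same or decrease.

Answer: no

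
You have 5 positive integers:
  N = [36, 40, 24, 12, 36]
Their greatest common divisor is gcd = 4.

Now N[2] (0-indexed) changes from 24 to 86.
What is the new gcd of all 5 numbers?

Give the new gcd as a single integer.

Numbers: [36, 40, 24, 12, 36], gcd = 4
Change: index 2, 24 -> 86
gcd of the OTHER numbers (without index 2): gcd([36, 40, 12, 36]) = 4
New gcd = gcd(g_others, new_val) = gcd(4, 86) = 2

Answer: 2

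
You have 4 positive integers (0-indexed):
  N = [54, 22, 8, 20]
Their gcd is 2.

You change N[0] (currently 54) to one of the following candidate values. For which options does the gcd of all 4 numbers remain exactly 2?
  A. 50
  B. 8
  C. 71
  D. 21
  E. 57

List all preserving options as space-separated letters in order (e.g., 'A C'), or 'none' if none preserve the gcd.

Answer: A B

Derivation:
Old gcd = 2; gcd of others (without N[0]) = 2
New gcd for candidate v: gcd(2, v). Preserves old gcd iff gcd(2, v) = 2.
  Option A: v=50, gcd(2,50)=2 -> preserves
  Option B: v=8, gcd(2,8)=2 -> preserves
  Option C: v=71, gcd(2,71)=1 -> changes
  Option D: v=21, gcd(2,21)=1 -> changes
  Option E: v=57, gcd(2,57)=1 -> changes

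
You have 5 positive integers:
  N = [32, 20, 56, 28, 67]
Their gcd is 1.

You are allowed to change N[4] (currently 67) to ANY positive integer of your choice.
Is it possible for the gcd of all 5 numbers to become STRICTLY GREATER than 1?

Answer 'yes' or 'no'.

Current gcd = 1
gcd of all OTHER numbers (without N[4]=67): gcd([32, 20, 56, 28]) = 4
The new gcd after any change is gcd(4, new_value).
This can be at most 4.
Since 4 > old gcd 1, the gcd CAN increase (e.g., set N[4] = 4).

Answer: yes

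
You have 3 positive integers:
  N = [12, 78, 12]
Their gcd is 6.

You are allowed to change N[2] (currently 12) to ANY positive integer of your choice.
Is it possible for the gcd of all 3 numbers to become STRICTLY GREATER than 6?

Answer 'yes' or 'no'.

Answer: no

Derivation:
Current gcd = 6
gcd of all OTHER numbers (without N[2]=12): gcd([12, 78]) = 6
The new gcd after any change is gcd(6, new_value).
This can be at most 6.
Since 6 = old gcd 6, the gcd can only stay the same or decrease.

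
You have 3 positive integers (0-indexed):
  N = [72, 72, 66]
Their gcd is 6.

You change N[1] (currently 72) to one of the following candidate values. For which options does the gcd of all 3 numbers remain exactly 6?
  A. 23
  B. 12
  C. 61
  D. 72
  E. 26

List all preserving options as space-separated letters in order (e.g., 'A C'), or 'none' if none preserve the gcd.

Old gcd = 6; gcd of others (without N[1]) = 6
New gcd for candidate v: gcd(6, v). Preserves old gcd iff gcd(6, v) = 6.
  Option A: v=23, gcd(6,23)=1 -> changes
  Option B: v=12, gcd(6,12)=6 -> preserves
  Option C: v=61, gcd(6,61)=1 -> changes
  Option D: v=72, gcd(6,72)=6 -> preserves
  Option E: v=26, gcd(6,26)=2 -> changes

Answer: B D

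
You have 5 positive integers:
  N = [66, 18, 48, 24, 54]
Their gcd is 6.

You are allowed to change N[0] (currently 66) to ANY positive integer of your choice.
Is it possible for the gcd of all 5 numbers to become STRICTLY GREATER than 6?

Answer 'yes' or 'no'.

Answer: no

Derivation:
Current gcd = 6
gcd of all OTHER numbers (without N[0]=66): gcd([18, 48, 24, 54]) = 6
The new gcd after any change is gcd(6, new_value).
This can be at most 6.
Since 6 = old gcd 6, the gcd can only stay the same or decrease.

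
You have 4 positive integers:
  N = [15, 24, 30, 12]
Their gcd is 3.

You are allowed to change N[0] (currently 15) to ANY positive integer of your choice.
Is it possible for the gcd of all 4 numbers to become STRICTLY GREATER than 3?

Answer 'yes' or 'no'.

Answer: yes

Derivation:
Current gcd = 3
gcd of all OTHER numbers (without N[0]=15): gcd([24, 30, 12]) = 6
The new gcd after any change is gcd(6, new_value).
This can be at most 6.
Since 6 > old gcd 3, the gcd CAN increase (e.g., set N[0] = 6).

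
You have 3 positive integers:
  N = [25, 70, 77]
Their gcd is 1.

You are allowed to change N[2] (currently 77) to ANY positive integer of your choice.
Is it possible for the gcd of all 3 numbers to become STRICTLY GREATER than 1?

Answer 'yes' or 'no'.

Answer: yes

Derivation:
Current gcd = 1
gcd of all OTHER numbers (without N[2]=77): gcd([25, 70]) = 5
The new gcd after any change is gcd(5, new_value).
This can be at most 5.
Since 5 > old gcd 1, the gcd CAN increase (e.g., set N[2] = 5).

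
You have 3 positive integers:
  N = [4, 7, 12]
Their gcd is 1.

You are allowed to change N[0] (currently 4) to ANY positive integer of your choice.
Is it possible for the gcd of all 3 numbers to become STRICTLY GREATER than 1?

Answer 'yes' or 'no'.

Current gcd = 1
gcd of all OTHER numbers (without N[0]=4): gcd([7, 12]) = 1
The new gcd after any change is gcd(1, new_value).
This can be at most 1.
Since 1 = old gcd 1, the gcd can only stay the same or decrease.

Answer: no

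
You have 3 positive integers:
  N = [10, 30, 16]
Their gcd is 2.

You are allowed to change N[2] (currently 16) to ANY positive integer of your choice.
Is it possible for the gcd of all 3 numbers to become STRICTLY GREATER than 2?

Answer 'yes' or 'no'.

Current gcd = 2
gcd of all OTHER numbers (without N[2]=16): gcd([10, 30]) = 10
The new gcd after any change is gcd(10, new_value).
This can be at most 10.
Since 10 > old gcd 2, the gcd CAN increase (e.g., set N[2] = 10).

Answer: yes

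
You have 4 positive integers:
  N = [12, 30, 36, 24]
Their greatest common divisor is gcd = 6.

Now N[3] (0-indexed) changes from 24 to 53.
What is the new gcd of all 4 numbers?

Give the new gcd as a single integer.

Answer: 1

Derivation:
Numbers: [12, 30, 36, 24], gcd = 6
Change: index 3, 24 -> 53
gcd of the OTHER numbers (without index 3): gcd([12, 30, 36]) = 6
New gcd = gcd(g_others, new_val) = gcd(6, 53) = 1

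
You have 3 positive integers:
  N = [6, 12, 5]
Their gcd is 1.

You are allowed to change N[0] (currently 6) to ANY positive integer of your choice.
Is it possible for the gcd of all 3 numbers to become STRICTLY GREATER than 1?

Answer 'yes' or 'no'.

Answer: no

Derivation:
Current gcd = 1
gcd of all OTHER numbers (without N[0]=6): gcd([12, 5]) = 1
The new gcd after any change is gcd(1, new_value).
This can be at most 1.
Since 1 = old gcd 1, the gcd can only stay the same or decrease.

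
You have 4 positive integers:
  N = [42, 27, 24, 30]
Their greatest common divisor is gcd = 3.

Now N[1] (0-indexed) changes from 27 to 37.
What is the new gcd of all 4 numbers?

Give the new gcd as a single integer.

Answer: 1

Derivation:
Numbers: [42, 27, 24, 30], gcd = 3
Change: index 1, 27 -> 37
gcd of the OTHER numbers (without index 1): gcd([42, 24, 30]) = 6
New gcd = gcd(g_others, new_val) = gcd(6, 37) = 1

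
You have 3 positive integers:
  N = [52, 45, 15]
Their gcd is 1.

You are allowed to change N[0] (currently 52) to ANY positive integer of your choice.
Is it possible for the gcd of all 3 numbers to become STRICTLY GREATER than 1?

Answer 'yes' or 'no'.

Current gcd = 1
gcd of all OTHER numbers (without N[0]=52): gcd([45, 15]) = 15
The new gcd after any change is gcd(15, new_value).
This can be at most 15.
Since 15 > old gcd 1, the gcd CAN increase (e.g., set N[0] = 15).

Answer: yes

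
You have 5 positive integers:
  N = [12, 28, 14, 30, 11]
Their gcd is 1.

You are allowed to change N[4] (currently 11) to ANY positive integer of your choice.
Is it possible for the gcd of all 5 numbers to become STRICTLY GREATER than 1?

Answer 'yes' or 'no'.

Answer: yes

Derivation:
Current gcd = 1
gcd of all OTHER numbers (without N[4]=11): gcd([12, 28, 14, 30]) = 2
The new gcd after any change is gcd(2, new_value).
This can be at most 2.
Since 2 > old gcd 1, the gcd CAN increase (e.g., set N[4] = 2).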